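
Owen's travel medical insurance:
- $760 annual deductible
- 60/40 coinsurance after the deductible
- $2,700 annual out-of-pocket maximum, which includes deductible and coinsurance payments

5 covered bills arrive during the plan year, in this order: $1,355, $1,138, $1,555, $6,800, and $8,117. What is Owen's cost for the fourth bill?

$624.80

Claim 1 — $1,355: deductible takes $760, $595 remains; coinsurance $595 × 40% = $238. Cost to traveler: $998. OOP to date $998.
Claim 2 — $1,138: deductible already satisfied, so traveler's share is 40% × $1,138 = $455.20. Cost to traveler: $455.20. OOP to date $1,453.20.
Claim 3 — $1,555: deductible met; 40% of $1,555 = $622. Traveler owes $622 (running OOP $2,075.20).
Claim 4 — $6,800: deductible met; 40% of $6,800 = $2,720. That would push OOP to $4,795.20, over the $2,700 cap, so traveler pays $2,700 − $2,075.20 = $624.80.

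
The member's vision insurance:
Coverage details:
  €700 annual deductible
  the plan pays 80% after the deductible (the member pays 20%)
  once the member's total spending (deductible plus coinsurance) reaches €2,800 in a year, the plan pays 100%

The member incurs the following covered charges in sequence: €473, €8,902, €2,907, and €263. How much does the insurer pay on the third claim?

#1 (€473): entire amount goes to the deductible. Member pays €473; OOP now €473. Insurer: €473 − €473 = €0.
#2 (€8,902): €227 finishes the deductible; €8,675 goes to coinsurance; coinsurance €8,675 × 20% = €1,735. Member pays €1,962; OOP now €2,435. Plan pays €8,902 − €1,962 = €6,940.
#3 (€2,907): 20% coinsurance on €2,907 = €581.40. Adding that to €2,435 gives €3,016.40, past the €2,800 cap; member pays only €2,800 − €2,435 = €365. Plan pays €2,907 − €365 = €2,542.

€2,542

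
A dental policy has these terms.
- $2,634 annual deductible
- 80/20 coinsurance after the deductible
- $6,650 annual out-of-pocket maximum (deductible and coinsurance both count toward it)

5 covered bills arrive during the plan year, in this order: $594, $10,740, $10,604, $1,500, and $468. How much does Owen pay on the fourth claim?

$155.20

Claim 1 ($594): entire amount goes to the deductible. Cost to patient: $594. OOP to date $594.
Claim 2 ($10,740): deductible takes $2,040, $8,700 remains; 20% of $8,700 = $1,740. Patient owes $3,780 (running OOP $4,374).
Claim 3 ($10,604): 20% coinsurance on $10,604 = $2,120.80. Patient pays $2,120.80; OOP now $6,494.80.
Claim 4 ($1,500): 20% coinsurance on $1,500 = $300. That would push OOP to $6,794.80, over the $6,650 cap, so patient pays $6,650 − $6,494.80 = $155.20.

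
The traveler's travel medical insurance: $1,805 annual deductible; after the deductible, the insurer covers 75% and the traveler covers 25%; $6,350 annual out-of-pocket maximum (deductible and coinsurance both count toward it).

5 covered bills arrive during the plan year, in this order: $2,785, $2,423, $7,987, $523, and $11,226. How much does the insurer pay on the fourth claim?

Claim 1 ($2,785): deductible takes $1,805, $980 remains; 25% of $980 = $245. Cost to traveler: $2,050. OOP to date $2,050. Plan pays $2,785 − $2,050 = $735.
Claim 2 ($2,423): deductible already satisfied, so traveler's share is 25% × $2,423 = $605.75. Cost to traveler: $605.75. OOP to date $2,655.75. Insurer: $2,423 − $605.75 = $1,817.25.
Claim 3 ($7,987): deductible met; 25% of $7,987 = $1,996.75. Traveler pays $1,996.75; OOP now $4,652.50. Plan pays $7,987 − $1,996.75 = $5,990.25.
Claim 4 ($523): 25% coinsurance on $523 = $130.75. Traveler owes $130.75 (running OOP $4,783.25). Plan pays $523 − $130.75 = $392.25.

$392.25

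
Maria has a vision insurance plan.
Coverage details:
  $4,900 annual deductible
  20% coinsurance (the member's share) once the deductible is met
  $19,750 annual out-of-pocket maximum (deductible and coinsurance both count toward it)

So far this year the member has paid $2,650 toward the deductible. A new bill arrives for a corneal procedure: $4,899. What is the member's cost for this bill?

$2,779.80

$2,650 of the $4,900 deductible is already met, leaving $2,250.
That leaves $4,899 − $2,250 = $2,649 for coinsurance.
Coinsurance: $2,649 × 20% = $529.80.
So the member owes $2,250 + $529.80 = $2,779.80 before any cap.
Total out-of-pocket so far would be $2,650 + $2,779.80 = $5,429.80, below the $19,750 cap — no reduction.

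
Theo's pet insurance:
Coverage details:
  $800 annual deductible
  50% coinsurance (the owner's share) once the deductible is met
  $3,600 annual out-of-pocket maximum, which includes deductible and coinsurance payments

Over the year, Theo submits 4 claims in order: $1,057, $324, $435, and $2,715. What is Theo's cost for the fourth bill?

Claim 1 — $1,057: $800 finishes the deductible; $257 goes to coinsurance; coinsurance $257 × 50% = $128.50. Cost to owner: $928.50. OOP to date $928.50.
Claim 2 — $324: deductible already satisfied, so owner's share is 50% × $324 = $162. Cost to owner: $162. OOP to date $1,090.50.
Claim 3 — $435: deductible met; 50% of $435 = $217.50. Owner owes $217.50 (running OOP $1,308).
Claim 4 — $2,715: deductible already satisfied, so owner's share is 50% × $2,715 = $1,357.50. Cost to owner: $1,357.50. OOP to date $2,665.50.

$1,357.50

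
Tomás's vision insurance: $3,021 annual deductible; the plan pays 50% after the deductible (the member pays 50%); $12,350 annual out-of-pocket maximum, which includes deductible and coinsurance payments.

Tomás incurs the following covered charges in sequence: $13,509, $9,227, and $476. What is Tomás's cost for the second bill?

$4,085

Claim 1 — $13,509: $3,021 finishes the deductible; $10,488 goes to coinsurance; member's 50% is $5,244. Member owes $8,265 (running OOP $8,265).
Claim 2 — $9,227: 50% coinsurance on $9,227 = $4,613.50. That would push OOP to $12,878.50, over the $12,350 cap, so member pays $12,350 − $8,265 = $4,085.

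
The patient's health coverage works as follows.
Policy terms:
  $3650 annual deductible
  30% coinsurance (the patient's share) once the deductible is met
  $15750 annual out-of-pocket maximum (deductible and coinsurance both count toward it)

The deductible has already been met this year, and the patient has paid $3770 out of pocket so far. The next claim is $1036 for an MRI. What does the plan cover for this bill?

$725.20

With the deductible met, the entire $1036 is subject to coinsurance.
30% of $1036 = $310.80 falls to the patient.
Cumulative spending $3770 + $310.80 = $4080.80 stays under the $15750 maximum.
The plan picks up $1036 − $310.80 = $725.20.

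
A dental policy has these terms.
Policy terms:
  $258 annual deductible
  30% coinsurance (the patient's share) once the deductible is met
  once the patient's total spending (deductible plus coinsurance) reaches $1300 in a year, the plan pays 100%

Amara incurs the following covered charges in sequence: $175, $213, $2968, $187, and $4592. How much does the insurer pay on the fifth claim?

Bill 1, $175: entire amount goes to the deductible. Patient owes $175 (running OOP $175). Plan pays $175 − $175 = $0.
Bill 2, $213: $83 to deductible, leaving $130; 30% of $130 = $39. Patient pays $122; OOP now $297. Plan pays $213 − $122 = $91.
Bill 3, $2968: deductible already satisfied, so patient's share is 30% × $2968 = $890.40. Cost to patient: $890.40. OOP to date $1187.40. Plan pays $2968 − $890.40 = $2077.60.
Bill 4, $187: 30% coinsurance on $187 = $56.10. Cost to patient: $56.10. OOP to date $1243.50. Insurer: $187 − $56.10 = $130.90.
Bill 5, $4592: 30% coinsurance on $4592 = $1377.60. Adding that to $1243.50 gives $2621.10, past the $1300 cap; patient pays only $1300 − $1243.50 = $56.50. Plan pays $4592 − $56.50 = $4535.50.

$4535.50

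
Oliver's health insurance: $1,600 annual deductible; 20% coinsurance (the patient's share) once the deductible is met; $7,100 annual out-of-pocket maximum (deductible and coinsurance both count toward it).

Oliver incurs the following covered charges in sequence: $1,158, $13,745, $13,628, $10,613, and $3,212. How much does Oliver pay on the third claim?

Claim 1 ($1,158): fully absorbed by the deductible. Patient owes $1,158 (running OOP $1,158).
Claim 2 ($13,745): $442 finishes the deductible; $13,303 goes to coinsurance; patient's 20% is $2,660.60. Patient pays $3,102.60; OOP now $4,260.60.
Claim 3 ($13,628): 20% coinsurance on $13,628 = $2,725.60. Cost to patient: $2,725.60. OOP to date $6,986.20.

$2,725.60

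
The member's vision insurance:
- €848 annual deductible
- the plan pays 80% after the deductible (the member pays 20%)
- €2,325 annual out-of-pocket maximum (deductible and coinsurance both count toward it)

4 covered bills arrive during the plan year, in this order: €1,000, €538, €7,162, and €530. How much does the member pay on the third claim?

Bill 1, €1,000: €848 finishes the deductible; €152 goes to coinsurance; member's 20% is €30.40. Member owes €878.40 (running OOP €878.40).
Bill 2, €538: deductible already satisfied, so member's share is 20% × €538 = €107.60. Member pays €107.60; OOP now €986.
Bill 3, €7,162: deductible already satisfied, so member's share is 20% × €7,162 = €1,432.40. OOP would hit €2,418.40 > €2,325, so the cap limits the member to €2,325 − €986 = €1,339.

€1,339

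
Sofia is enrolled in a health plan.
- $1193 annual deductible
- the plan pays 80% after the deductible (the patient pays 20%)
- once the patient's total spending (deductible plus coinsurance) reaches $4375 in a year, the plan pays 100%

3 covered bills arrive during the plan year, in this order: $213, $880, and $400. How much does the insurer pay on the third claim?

$240

Claim 1 — $213: entire amount goes to the deductible. Patient owes $213 (running OOP $213). Insurer: $213 − $213 = $0.
Claim 2 — $880: all of it applies to the deductible. Patient pays $880; OOP now $1093. Plan pays $880 − $880 = $0.
Claim 3 — $400: $100 to deductible, leaving $300; coinsurance $300 × 20% = $60. Cost to patient: $160. OOP to date $1253. Plan pays $400 − $160 = $240.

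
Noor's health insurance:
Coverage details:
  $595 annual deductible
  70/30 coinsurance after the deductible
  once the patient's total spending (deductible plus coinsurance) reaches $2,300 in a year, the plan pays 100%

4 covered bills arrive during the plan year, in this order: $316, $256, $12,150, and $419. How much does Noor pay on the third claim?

#1 ($316): entire amount goes to the deductible. Patient pays $316; OOP now $316.
#2 ($256): fully absorbed by the deductible. Cost to patient: $256. OOP to date $572.
#3 ($12,150): $23 finishes the deductible; $12,127 goes to coinsurance; 30% of $12,127 = $3,638.10. Together that's $23 + $3,638.10 = $3,661.10. That would push OOP to $4,233.10, over the $2,300 cap, so patient pays $2,300 − $572 = $1,728.

$1,728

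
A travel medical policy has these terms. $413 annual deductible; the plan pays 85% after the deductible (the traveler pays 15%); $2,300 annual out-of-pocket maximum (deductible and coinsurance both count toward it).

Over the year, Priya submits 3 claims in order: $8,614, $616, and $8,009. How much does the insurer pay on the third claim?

$7,444.55

Bill 1, $8,614: $413 to deductible, leaving $8,201; 15% of $8,201 = $1,230.15. Traveler owes $1,643.15 (running OOP $1,643.15). Plan pays $8,614 − $1,643.15 = $6,970.85.
Bill 2, $616: deductible met; 15% of $616 = $92.40. Traveler pays $92.40; OOP now $1,735.55. Insurer: $616 − $92.40 = $523.60.
Bill 3, $8,009: deductible met; 15% of $8,009 = $1,201.35. That would push OOP to $2,936.90, over the $2,300 cap, so traveler pays $2,300 − $1,735.55 = $564.45. Insurer: $8,009 − $564.45 = $7,444.55.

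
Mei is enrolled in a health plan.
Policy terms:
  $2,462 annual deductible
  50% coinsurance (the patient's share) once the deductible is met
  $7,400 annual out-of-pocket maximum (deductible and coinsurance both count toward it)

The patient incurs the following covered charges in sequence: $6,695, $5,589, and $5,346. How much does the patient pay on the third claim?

$27

#1 ($6,695): deductible takes $2,462, $4,233 remains; 50% of $4,233 = $2,116.50. Cost to patient: $4,578.50. OOP to date $4,578.50.
#2 ($5,589): 50% coinsurance on $5,589 = $2,794.50. Patient pays $2,794.50; OOP now $7,373.
#3 ($5,346): 50% coinsurance on $5,346 = $2,673. OOP would hit $10,046 > $7,400, so the cap limits the patient to $7,400 − $7,373 = $27.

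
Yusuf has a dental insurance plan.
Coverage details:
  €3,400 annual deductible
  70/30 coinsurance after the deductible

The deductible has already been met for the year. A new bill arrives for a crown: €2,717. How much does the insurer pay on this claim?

With the deductible met, the entire €2,717 is subject to coinsurance.
30% of €2,717 = €815.10 falls to the patient.
The plan picks up €2,717 − €815.10 = €1,901.90.

€1,901.90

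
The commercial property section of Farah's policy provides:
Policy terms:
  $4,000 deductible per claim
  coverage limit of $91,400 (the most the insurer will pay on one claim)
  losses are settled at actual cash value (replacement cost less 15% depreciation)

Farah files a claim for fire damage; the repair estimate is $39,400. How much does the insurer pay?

At 15% depreciation, ACV = $39,400 − $5,910 = $33,490.
Subtract the deductible: $33,490 − $4,000 = $29,490.
$29,490 is within the $91,400 limit, so the insurer pays $29,490.

$29,490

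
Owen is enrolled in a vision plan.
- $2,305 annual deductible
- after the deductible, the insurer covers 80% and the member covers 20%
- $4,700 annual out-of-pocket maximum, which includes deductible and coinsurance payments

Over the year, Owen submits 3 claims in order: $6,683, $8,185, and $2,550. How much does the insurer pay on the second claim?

Claim 1 — $6,683: $2,305 finishes the deductible; $4,378 goes to coinsurance; 20% of $4,378 = $875.60. Cost to member: $3,180.60. OOP to date $3,180.60. Plan pays $6,683 − $3,180.60 = $3,502.40.
Claim 2 — $8,185: deductible already satisfied, so member's share is 20% × $8,185 = $1,637. OOP would hit $4,817.60 > $4,700, so the cap limits the member to $4,700 − $3,180.60 = $1,519.40. Insurer: $8,185 − $1,519.40 = $6,665.60.

$6,665.60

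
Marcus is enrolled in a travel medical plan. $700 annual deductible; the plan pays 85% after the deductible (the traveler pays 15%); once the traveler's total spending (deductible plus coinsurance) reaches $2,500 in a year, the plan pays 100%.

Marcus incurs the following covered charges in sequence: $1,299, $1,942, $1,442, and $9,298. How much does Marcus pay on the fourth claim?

$1,202.55

Claim 1 — $1,299: $700 to deductible, leaving $599; 15% of $599 = $89.85. Traveler pays $789.85; OOP now $789.85.
Claim 2 — $1,942: deductible already satisfied, so traveler's share is 15% × $1,942 = $291.30. Traveler pays $291.30; OOP now $1,081.15.
Claim 3 — $1,442: deductible already satisfied, so traveler's share is 15% × $1,442 = $216.30. Cost to traveler: $216.30. OOP to date $1,297.45.
Claim 4 — $9,298: deductible already satisfied, so traveler's share is 15% × $9,298 = $1,394.70. OOP would hit $2,692.15 > $2,500, so the cap limits the traveler to $2,500 − $1,297.45 = $1,202.55.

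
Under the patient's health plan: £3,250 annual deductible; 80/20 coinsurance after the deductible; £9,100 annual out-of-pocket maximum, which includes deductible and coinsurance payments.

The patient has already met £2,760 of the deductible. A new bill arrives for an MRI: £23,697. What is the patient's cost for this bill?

£5,131.40

Deductible still to meet: £3,250 − £2,760 = £490.
The remaining £23,207 (= £23,697 − £490) moves to coinsurance.
Coinsurance: £23,207 × 20% = £4,641.40.
That puts the patient's cost at £490 + £4,641.40 = £5,131.40 before any cap.
Cumulative spending £2,760 + £5,131.40 = £7,891.40 stays under the £9,100 maximum.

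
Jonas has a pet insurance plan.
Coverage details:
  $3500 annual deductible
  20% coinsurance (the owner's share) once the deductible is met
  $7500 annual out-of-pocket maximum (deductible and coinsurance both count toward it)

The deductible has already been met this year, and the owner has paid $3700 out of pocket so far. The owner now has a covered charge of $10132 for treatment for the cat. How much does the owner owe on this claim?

$2026.40

The deductible is already satisfied, so the full bill goes to coinsurance.
Coinsurance: $10132 × 20% = $2026.40.
Year-to-date out-of-pocket becomes $3700 + $2026.40 = $5726.40, still under the $7500 maximum, so no cap applies.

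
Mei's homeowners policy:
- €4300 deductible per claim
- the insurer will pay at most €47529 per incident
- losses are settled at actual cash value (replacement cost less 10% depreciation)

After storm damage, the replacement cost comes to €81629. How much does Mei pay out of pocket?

Depreciate 10%: the covered value is €81629 × 0.9 = €73466.10.
After the deductible, €73466.10 − €4300 = €69166.10 remains.
The €47529 per-incident cap binds; insurer pays €47529.
The homeowner bears the rest of the original loss: €81629 − €47529 = €34100.

€34100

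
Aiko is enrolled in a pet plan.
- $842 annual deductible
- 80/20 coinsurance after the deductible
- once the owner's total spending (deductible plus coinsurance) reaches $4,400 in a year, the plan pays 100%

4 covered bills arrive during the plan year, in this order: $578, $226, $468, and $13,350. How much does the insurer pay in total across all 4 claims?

$11,024

#1 ($578): all of it applies to the deductible. Owner pays $578; OOP now $578. Insurer: $578 − $578 = $0.
#2 ($226): entire amount goes to the deductible. Cost to owner: $226. OOP to date $804. Insurer: $226 − $226 = $0.
#3 ($468): deductible takes $38, $430 remains; owner's 20% is $86. Cost to owner: $124. OOP to date $928. Plan pays $468 − $124 = $344.
#4 ($13,350): deductible already satisfied, so owner's share is 20% × $13,350 = $2,670. Cost to owner: $2,670. OOP to date $3,598. Insurer: $13,350 − $2,670 = $10,680.
Insurer total: $0 + $0 + $344 + $10,680 = $11,024.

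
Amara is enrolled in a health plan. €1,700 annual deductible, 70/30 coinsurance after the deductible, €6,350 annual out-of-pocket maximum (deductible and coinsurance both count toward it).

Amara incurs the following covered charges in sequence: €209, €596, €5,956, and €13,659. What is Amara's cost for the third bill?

Claim 1 (€209): entire amount goes to the deductible. Patient pays €209; OOP now €209.
Claim 2 (€596): all of it applies to the deductible. Patient pays €596; OOP now €805.
Claim 3 (€5,956): €895 finishes the deductible; €5,061 goes to coinsurance; patient's 30% is €1,518.30. Patient pays €2,413.30; OOP now €3,218.30.

€2,413.30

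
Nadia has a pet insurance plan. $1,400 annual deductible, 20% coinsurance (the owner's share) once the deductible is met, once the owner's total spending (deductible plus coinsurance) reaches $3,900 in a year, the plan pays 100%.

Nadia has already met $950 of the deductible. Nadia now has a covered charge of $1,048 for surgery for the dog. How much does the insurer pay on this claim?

$478.40

Remaining deductible: $1,400 − $950 = $450.
After the $450 deductible portion, $1,048 − $450 = $598 is subject to coinsurance.
Owner's 20% share of $598 is $119.60.
So the owner owes $450 + $119.60 = $569.60 before any cap.
Year-to-date out-of-pocket becomes $950 + $569.60 = $1,519.60, still under the $3,900 maximum, so no cap applies.
The insurer covers the remainder: $1,048 − $569.60 = $478.40.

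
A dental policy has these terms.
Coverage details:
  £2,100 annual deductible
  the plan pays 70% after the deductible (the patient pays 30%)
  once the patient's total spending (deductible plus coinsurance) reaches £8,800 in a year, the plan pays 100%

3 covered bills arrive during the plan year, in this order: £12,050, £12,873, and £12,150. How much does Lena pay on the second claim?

Claim 1 — £12,050: £2,100 to deductible, leaving £9,950; 30% of £9,950 = £2,985. Patient pays £5,085; OOP now £5,085.
Claim 2 — £12,873: 30% coinsurance on £12,873 = £3,861.90. That would push OOP to £8,946.90, over the £8,800 cap, so patient pays £8,800 − £5,085 = £3,715.

£3,715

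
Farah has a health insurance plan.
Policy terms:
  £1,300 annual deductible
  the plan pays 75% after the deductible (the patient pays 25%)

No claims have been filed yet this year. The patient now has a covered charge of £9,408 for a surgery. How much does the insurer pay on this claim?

£6,081

Deductible not yet touched, so the first £1,300 of the bill goes to the deductible.
The remaining £8,108 (= £9,408 − £1,300) moves to coinsurance.
25% of £8,108 = £2,027 falls to the patient.
So the patient owes £1,300 + £2,027 = £3,327.
The insurer covers the remainder: £9,408 − £3,327 = £6,081.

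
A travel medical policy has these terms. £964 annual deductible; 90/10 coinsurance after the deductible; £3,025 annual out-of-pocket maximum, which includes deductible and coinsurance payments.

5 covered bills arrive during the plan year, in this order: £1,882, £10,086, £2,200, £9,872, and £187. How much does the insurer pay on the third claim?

£1,980

Bill 1, £1,882: £964 finishes the deductible; £918 goes to coinsurance; traveler's 10% is £91.80. Traveler owes £1,055.80 (running OOP £1,055.80). Plan pays £1,882 − £1,055.80 = £826.20.
Bill 2, £10,086: deductible already satisfied, so traveler's share is 10% × £10,086 = £1,008.60. Traveler owes £1,008.60 (running OOP £2,064.40). Insurer: £10,086 − £1,008.60 = £9,077.40.
Bill 3, £2,200: deductible already satisfied, so traveler's share is 10% × £2,200 = £220. Cost to traveler: £220. OOP to date £2,284.40. Plan pays £2,200 − £220 = £1,980.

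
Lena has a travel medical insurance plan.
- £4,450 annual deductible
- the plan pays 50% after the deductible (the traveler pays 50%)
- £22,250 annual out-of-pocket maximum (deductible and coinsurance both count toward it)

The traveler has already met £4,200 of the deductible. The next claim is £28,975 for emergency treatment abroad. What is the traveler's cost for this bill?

Deductible still to meet: £4,450 − £4,200 = £250.
The remaining £28,725 (= £28,975 − £250) moves to coinsurance.
Coinsurance: £28,725 × 50% = £14,362.50.
That puts the traveler's cost at £250 + £14,362.50 = £14,612.50 before any cap.
Year-to-date out-of-pocket becomes £4,200 + £14,612.50 = £18,812.50, still under the £22,250 maximum, so no cap applies.

£14,612.50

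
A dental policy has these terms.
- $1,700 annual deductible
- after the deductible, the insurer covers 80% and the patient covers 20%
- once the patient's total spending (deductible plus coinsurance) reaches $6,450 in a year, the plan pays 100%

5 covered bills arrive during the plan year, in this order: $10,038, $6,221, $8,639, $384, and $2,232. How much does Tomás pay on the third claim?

#1 ($10,038): $1,700 finishes the deductible; $8,338 goes to coinsurance; coinsurance $8,338 × 20% = $1,667.60. Patient pays $3,367.60; OOP now $3,367.60.
#2 ($6,221): deductible met; 20% of $6,221 = $1,244.20. Patient owes $1,244.20 (running OOP $4,611.80).
#3 ($8,639): deductible already satisfied, so patient's share is 20% × $8,639 = $1,727.80. Patient pays $1,727.80; OOP now $6,339.60.

$1,727.80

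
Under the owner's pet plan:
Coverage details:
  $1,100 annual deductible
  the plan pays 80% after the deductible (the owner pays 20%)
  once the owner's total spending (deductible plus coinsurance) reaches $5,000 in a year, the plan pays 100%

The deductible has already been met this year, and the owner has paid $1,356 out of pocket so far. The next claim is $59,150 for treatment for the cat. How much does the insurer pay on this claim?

The deductible is already satisfied, so the full bill goes to coinsurance.
Coinsurance: $59,150 × 20% = $11,830.
Adding $11,830 to the $1,356 already spent would give $13,186, which exceeds the $5,000 cap; the owner pays just $5,000 − $1,356 = $3,644.
The insurer covers the remainder: $59,150 − $3,644 = $55,506.

$55,506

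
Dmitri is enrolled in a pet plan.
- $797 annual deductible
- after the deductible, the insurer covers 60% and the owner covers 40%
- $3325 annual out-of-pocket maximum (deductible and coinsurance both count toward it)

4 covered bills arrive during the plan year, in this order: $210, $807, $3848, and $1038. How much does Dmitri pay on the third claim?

$1539.20

Claim 1 — $210: all of it applies to the deductible. Cost to owner: $210. OOP to date $210.
Claim 2 — $807: $587 to deductible, leaving $220; owner's 40% is $88. Owner pays $675; OOP now $885.
Claim 3 — $3848: 40% coinsurance on $3848 = $1539.20. Owner pays $1539.20; OOP now $2424.20.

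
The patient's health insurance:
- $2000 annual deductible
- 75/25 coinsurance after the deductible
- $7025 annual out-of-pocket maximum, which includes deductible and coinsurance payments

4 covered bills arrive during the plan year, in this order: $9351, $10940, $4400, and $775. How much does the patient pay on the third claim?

$452.25

Bill 1, $9351: deductible takes $2000, $7351 remains; coinsurance $7351 × 25% = $1837.75. Patient pays $3837.75; OOP now $3837.75.
Bill 2, $10940: deductible met; 25% of $10940 = $2735. Patient owes $2735 (running OOP $6572.75).
Bill 3, $4400: deductible met; 25% of $4400 = $1100. OOP would hit $7672.75 > $7025, so the cap limits the patient to $7025 − $6572.75 = $452.25.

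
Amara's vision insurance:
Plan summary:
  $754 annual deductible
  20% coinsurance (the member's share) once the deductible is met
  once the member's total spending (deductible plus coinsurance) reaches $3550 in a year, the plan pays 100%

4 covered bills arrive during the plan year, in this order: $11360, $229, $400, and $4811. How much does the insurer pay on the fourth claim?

#1 ($11360): deductible takes $754, $10606 remains; member's 20% is $2121.20. Cost to member: $2875.20. OOP to date $2875.20. Insurer: $11360 − $2875.20 = $8484.80.
#2 ($229): deductible met; 20% of $229 = $45.80. Cost to member: $45.80. OOP to date $2921. Plan pays $229 − $45.80 = $183.20.
#3 ($400): deductible already satisfied, so member's share is 20% × $400 = $80. Member owes $80 (running OOP $3001). Insurer: $400 − $80 = $320.
#4 ($4811): deductible already satisfied, so member's share is 20% × $4811 = $962.20. That would push OOP to $3963.20, over the $3550 cap, so member pays $3550 − $3001 = $549. Insurer: $4811 − $549 = $4262.

$4262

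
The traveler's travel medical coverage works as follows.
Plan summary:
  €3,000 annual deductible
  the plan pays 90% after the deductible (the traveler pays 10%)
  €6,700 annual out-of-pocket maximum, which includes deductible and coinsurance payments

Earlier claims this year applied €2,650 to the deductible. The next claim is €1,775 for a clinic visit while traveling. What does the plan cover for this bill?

€1,282.50

€2,650 of the €3,000 deductible is already met, leaving €350.
After the €350 deductible portion, €1,775 − €350 = €1,425 is subject to coinsurance.
Traveler's 10% share of €1,425 is €142.50.
So the traveler owes €350 + €142.50 = €492.50 before any cap.
Total out-of-pocket so far would be €2,650 + €492.50 = €3,142.50, below the €6,700 cap — no reduction.
The plan picks up €1,775 − €492.50 = €1,282.50.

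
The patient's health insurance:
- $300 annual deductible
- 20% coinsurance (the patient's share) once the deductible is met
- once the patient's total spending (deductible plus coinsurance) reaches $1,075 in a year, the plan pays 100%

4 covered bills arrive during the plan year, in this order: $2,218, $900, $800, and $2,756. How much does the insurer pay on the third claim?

$640

Bill 1, $2,218: deductible takes $300, $1,918 remains; patient's 20% is $383.60. Cost to patient: $683.60. OOP to date $683.60. Insurer: $2,218 − $683.60 = $1,534.40.
Bill 2, $900: deductible met; 20% of $900 = $180. Cost to patient: $180. OOP to date $863.60. Insurer: $900 − $180 = $720.
Bill 3, $800: 20% coinsurance on $800 = $160. Cost to patient: $160. OOP to date $1,023.60. Plan pays $800 − $160 = $640.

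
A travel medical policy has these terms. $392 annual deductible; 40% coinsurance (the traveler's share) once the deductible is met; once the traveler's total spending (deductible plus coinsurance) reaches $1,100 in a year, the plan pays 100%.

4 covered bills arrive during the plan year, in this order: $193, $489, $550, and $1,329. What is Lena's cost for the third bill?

$220

Claim 1 ($193): fully absorbed by the deductible. Traveler pays $193; OOP now $193.
Claim 2 ($489): deductible takes $199, $290 remains; traveler's 40% is $116. Cost to traveler: $315. OOP to date $508.
Claim 3 ($550): deductible already satisfied, so traveler's share is 40% × $550 = $220. Traveler owes $220 (running OOP $728).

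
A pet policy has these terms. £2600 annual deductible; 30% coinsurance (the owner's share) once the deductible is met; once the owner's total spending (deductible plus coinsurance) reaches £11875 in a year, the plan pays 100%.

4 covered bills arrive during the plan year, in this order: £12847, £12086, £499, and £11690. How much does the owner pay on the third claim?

£149.70

Bill 1, £12847: deductible takes £2600, £10247 remains; owner's 30% is £3074.10. Cost to owner: £5674.10. OOP to date £5674.10.
Bill 2, £12086: deductible met; 30% of £12086 = £3625.80. Owner owes £3625.80 (running OOP £9299.90).
Bill 3, £499: 30% coinsurance on £499 = £149.70. Owner owes £149.70 (running OOP £9449.60).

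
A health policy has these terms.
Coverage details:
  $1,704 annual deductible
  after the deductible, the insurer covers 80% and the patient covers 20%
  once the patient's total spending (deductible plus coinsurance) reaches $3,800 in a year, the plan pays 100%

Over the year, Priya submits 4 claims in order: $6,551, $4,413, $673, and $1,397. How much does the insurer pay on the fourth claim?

#1 ($6,551): $1,704 to deductible, leaving $4,847; patient's 20% is $969.40. Patient pays $2,673.40; OOP now $2,673.40. Plan pays $6,551 − $2,673.40 = $3,877.60.
#2 ($4,413): deductible already satisfied, so patient's share is 20% × $4,413 = $882.60. Cost to patient: $882.60. OOP to date $3,556. Plan pays $4,413 − $882.60 = $3,530.40.
#3 ($673): deductible already satisfied, so patient's share is 20% × $673 = $134.60. Patient owes $134.60 (running OOP $3,690.60). Insurer: $673 − $134.60 = $538.40.
#4 ($1,397): deductible already satisfied, so patient's share is 20% × $1,397 = $279.40. OOP would hit $3,970 > $3,800, so the cap limits the patient to $3,800 − $3,690.60 = $109.40. Insurer: $1,397 − $109.40 = $1,287.60.

$1,287.60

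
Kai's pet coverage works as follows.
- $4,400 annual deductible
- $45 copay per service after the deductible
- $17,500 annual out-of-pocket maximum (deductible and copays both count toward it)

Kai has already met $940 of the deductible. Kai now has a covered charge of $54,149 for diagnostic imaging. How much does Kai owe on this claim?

$3,505

$940 of the $4,400 deductible is already met, leaving $3,460.
That leaves $54,149 − $3,460 = $50,689 for the copay.
Copay on this service: $45.
Owner responsibility before any cap: $3,460 + $45 = $3,505.
Year-to-date out-of-pocket becomes $940 + $3,505 = $4,445, still under the $17,500 maximum, so no cap applies.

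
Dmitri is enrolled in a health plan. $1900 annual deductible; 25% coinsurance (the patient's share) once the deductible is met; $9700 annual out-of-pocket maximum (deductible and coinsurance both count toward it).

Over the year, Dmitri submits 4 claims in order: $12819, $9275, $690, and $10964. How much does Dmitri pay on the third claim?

$172.50

#1 ($12819): deductible takes $1900, $10919 remains; patient's 25% is $2729.75. Patient pays $4629.75; OOP now $4629.75.
#2 ($9275): deductible already satisfied, so patient's share is 25% × $9275 = $2318.75. Patient owes $2318.75 (running OOP $6948.50).
#3 ($690): deductible already satisfied, so patient's share is 25% × $690 = $172.50. Patient owes $172.50 (running OOP $7121).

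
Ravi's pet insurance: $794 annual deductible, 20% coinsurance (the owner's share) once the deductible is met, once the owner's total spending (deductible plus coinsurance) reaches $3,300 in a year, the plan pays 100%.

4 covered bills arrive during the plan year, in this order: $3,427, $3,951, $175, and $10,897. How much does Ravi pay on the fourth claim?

Bill 1, $3,427: $794 to deductible, leaving $2,633; 20% of $2,633 = $526.60. Owner owes $1,320.60 (running OOP $1,320.60).
Bill 2, $3,951: deductible met; 20% of $3,951 = $790.20. Owner pays $790.20; OOP now $2,110.80.
Bill 3, $175: deductible already satisfied, so owner's share is 20% × $175 = $35. Owner pays $35; OOP now $2,145.80.
Bill 4, $10,897: deductible met; 20% of $10,897 = $2,179.40. That would push OOP to $4,325.20, over the $3,300 cap, so owner pays $3,300 − $2,145.80 = $1,154.20.

$1,154.20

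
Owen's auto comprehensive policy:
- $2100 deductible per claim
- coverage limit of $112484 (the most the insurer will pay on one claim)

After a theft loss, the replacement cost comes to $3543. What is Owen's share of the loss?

$2100

Subtract the deductible: $3543 − $2100 = $1443.
$1443 is within the $112484 limit, so the insurer pays $1443.
The policyholder bears the rest of the original loss: $3543 − $1443 = $2100.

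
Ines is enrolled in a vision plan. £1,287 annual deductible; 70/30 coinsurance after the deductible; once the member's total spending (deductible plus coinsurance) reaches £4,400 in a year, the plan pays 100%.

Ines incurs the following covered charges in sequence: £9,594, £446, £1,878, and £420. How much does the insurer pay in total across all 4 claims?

Claim 1 — £9,594: deductible takes £1,287, £8,307 remains; coinsurance £8,307 × 30% = £2,492.10. Member pays £3,779.10; OOP now £3,779.10. Insurer: £9,594 − £3,779.10 = £5,814.90.
Claim 2 — £446: deductible already satisfied, so member's share is 30% × £446 = £133.80. Member owes £133.80 (running OOP £3,912.90). Plan pays £446 − £133.80 = £312.20.
Claim 3 — £1,878: deductible met; 30% of £1,878 = £563.40. OOP would hit £4,476.30 > £4,400, so the cap limits the member to £4,400 − £3,912.90 = £487.10. Plan pays £1,878 − £487.10 = £1,390.90.
Claim 4 — £420: deductible met; 30% of £420 = £126. Adding that to £4,400 gives £4,526, past the £4,400 cap; member pays only £4,400 − £4,400 = £0. Plan pays £420 − £0 = £420.
Insurer total: £5,814.90 + £312.20 + £1,390.90 + £420 = £7,938.

£7,938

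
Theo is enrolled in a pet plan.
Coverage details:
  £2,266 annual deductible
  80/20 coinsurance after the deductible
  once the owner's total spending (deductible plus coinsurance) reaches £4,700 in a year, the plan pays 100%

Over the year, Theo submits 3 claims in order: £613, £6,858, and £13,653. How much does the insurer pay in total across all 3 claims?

£16,424

#1 (£613): all of it applies to the deductible. Owner pays £613; OOP now £613. Insurer: £613 − £613 = £0.
#2 (£6,858): deductible takes £1,653, £5,205 remains; owner's 20% is £1,041. Owner owes £2,694 (running OOP £3,307). Plan pays £6,858 − £2,694 = £4,164.
#3 (£13,653): 20% coinsurance on £13,653 = £2,730.60. Adding that to £3,307 gives £6,037.60, past the £4,700 cap; owner pays only £4,700 − £3,307 = £1,393. Plan pays £13,653 − £1,393 = £12,260.
Insurer total = bills − owner's total = £21,124 − £4,700 = £16,424.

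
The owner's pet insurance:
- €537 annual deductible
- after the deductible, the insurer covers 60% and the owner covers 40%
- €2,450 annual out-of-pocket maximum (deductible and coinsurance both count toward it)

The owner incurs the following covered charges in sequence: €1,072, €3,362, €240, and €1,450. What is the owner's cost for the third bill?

#1 (€1,072): €537 to deductible, leaving €535; coinsurance €535 × 40% = €214. Owner owes €751 (running OOP €751).
#2 (€3,362): deductible met; 40% of €3,362 = €1,344.80. Owner pays €1,344.80; OOP now €2,095.80.
#3 (€240): 40% coinsurance on €240 = €96. Owner pays €96; OOP now €2,191.80.

€96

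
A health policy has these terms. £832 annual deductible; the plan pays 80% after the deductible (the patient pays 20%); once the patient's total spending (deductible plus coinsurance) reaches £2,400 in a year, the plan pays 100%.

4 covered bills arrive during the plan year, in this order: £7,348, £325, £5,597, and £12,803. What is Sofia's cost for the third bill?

£199.80

Claim 1 — £7,348: £832 to deductible, leaving £6,516; 20% of £6,516 = £1,303.20. Patient owes £2,135.20 (running OOP £2,135.20).
Claim 2 — £325: 20% coinsurance on £325 = £65. Cost to patient: £65. OOP to date £2,200.20.
Claim 3 — £5,597: deductible already satisfied, so patient's share is 20% × £5,597 = £1,119.40. OOP would hit £3,319.60 > £2,400, so the cap limits the patient to £2,400 − £2,200.20 = £199.80.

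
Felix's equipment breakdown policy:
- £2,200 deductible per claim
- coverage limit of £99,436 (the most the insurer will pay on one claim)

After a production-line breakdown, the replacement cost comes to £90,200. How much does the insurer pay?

£88,000

Less the £2,200 deductible: £90,200 − £2,200 = £88,000.
That's under the £99,436 cap, so the insurer reimburses the full £88,000.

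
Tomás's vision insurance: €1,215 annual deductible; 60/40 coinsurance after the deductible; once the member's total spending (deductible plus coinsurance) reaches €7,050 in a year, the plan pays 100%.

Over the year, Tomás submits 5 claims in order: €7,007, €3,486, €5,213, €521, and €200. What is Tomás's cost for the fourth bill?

€38.60

#1 (€7,007): deductible takes €1,215, €5,792 remains; coinsurance €5,792 × 40% = €2,316.80. Member pays €3,531.80; OOP now €3,531.80.
#2 (€3,486): deductible met; 40% of €3,486 = €1,394.40. Member pays €1,394.40; OOP now €4,926.20.
#3 (€5,213): deductible already satisfied, so member's share is 40% × €5,213 = €2,085.20. Member owes €2,085.20 (running OOP €7,011.40).
#4 (€521): deductible already satisfied, so member's share is 40% × €521 = €208.40. That would push OOP to €7,219.80, over the €7,050 cap, so member pays €7,050 − €7,011.40 = €38.60.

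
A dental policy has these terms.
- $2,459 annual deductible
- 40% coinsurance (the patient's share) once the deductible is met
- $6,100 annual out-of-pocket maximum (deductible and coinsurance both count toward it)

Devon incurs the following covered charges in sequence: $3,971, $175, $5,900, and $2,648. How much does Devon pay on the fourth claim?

Claim 1 ($3,971): $2,459 to deductible, leaving $1,512; patient's 40% is $604.80. Cost to patient: $3,063.80. OOP to date $3,063.80.
Claim 2 ($175): deductible already satisfied, so patient's share is 40% × $175 = $70. Patient pays $70; OOP now $3,133.80.
Claim 3 ($5,900): 40% coinsurance on $5,900 = $2,360. Cost to patient: $2,360. OOP to date $5,493.80.
Claim 4 ($2,648): deductible already satisfied, so patient's share is 40% × $2,648 = $1,059.20. That would push OOP to $6,553, over the $6,100 cap, so patient pays $6,100 − $5,493.80 = $606.20.

$606.20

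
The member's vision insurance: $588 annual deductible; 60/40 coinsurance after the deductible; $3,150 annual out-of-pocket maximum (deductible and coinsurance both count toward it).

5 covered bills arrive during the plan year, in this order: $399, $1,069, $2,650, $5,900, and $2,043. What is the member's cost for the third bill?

$1,060

Claim 1 — $399: all of it applies to the deductible. Member owes $399 (running OOP $399).
Claim 2 — $1,069: $189 finishes the deductible; $880 goes to coinsurance; 40% of $880 = $352. Cost to member: $541. OOP to date $940.
Claim 3 — $2,650: deductible already satisfied, so member's share is 40% × $2,650 = $1,060. Member pays $1,060; OOP now $2,000.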